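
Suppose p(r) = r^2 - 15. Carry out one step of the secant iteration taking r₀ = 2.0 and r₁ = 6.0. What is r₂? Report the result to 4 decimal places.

p(2.0) = -11.000000, p(6.0) = 21.000000
r₂ = 6.000000 − 21.000000·(6.000000 − 2.000000) / (21.000000 − (-11.000000)) = 6.000000 − (84.000000)/(32.000000) = 3.375000

3.3750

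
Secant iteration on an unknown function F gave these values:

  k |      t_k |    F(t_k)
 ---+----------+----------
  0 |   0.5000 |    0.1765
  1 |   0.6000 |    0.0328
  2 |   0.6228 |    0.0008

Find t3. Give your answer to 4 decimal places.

0.6234

t3 = 0.6228 − 0.0008·(0.6228 − 0.6000) / (0.0008 − 0.0328)
   = 0.6228 − (0.000018)/(-0.032000) = 0.623370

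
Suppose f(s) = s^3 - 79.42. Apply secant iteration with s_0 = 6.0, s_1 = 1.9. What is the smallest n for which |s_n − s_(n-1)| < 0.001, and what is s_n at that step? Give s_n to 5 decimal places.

f(6.0) = 136.5800000, f(1.9) = -72.5610000
s_2 = 1.9000000 − (-72.5610000)·(-4.1000000)/(-209.1410000) = 3.3224858;  |Δ| = 1.4224858
f(3.3224858) = -42.7433724
s_3 = 3.3224858 − (-42.7433724)·(1.4224858)/(29.8176276) = 5.3616098;  |Δ| = 2.0391240
f(5.3616098) = 74.7094425
s_4 = 5.3616098 − 74.7094425·(2.0391240)/(117.4528150) = 4.0645628;  |Δ| = 1.2970470
f(4.0645628) = -12.2706953
s_5 = 4.0645628 − (-12.2706953)·(-1.2970470)/(-86.9801379) = 4.2475433;  |Δ| = 0.1829805
f(4.2475433) = -2.7874202
s_6 = 4.2475433 − (-2.7874202)·(0.1829805)/(9.4832752) = 4.3013268;  |Δ| = 0.0537835
f(4.3013268) = 0.1606193
s_7 = 4.3013268 − 0.1606193·(0.0537835)/(2.9480395) = 4.2983965;  |Δ| = 0.0029303
f(4.2983965) = -0.0019144
s_8 = 4.2983965 − (-0.0019144)·(-0.0029303)/(-0.1625338) = 4.2984310;  |Δ| = 0.0000345
|s_8 − s_7| = 0.0000345 < 0.001

n = 8, s_n = 4.29843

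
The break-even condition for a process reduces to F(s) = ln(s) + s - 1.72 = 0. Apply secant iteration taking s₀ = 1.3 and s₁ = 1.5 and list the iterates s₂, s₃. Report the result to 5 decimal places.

F(1.3) = -0.1576357, F(1.5) = 0.1854651
s₂ = 1.5000000 − 0.1854651·(1.5000000 − 1.3000000) / (0.1854651 − (-0.1576357)) = 1.5000000 − (0.0370930)/(0.3431008) = 1.3918889
F(1.3918889) = 0.0025506
s₃ = 1.3918889 − 0.0025506·(1.3918889 − 1.5000000) / (0.0025506 − 0.1854651) = 1.3918889 − (-0.0002757)/(-0.1829145) = 1.3903813

1.39189, 1.39038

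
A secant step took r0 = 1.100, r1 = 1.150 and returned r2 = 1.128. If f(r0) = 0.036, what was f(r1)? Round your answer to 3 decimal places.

-0.028

The secant line through (1.100, 0.036) and (1.150, f(r1)) crosses zero at r2 = 1.128.
So (1.100, 0.036), (1.150, f(r1)), (1.128, 0) are collinear:
f(r1) = 0.036 · (1.150 − 1.128) / (1.100 − 1.128) = 0.036 · (0.02200)/(-0.02800) = -0.02829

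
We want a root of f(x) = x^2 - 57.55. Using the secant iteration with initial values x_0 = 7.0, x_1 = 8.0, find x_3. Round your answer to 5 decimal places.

f(7.0) = -8.5500000, f(8.0) = 6.4500000
x_2 = 8.0000000 − 6.4500000·(8.0000000 − 7.0000000) / (6.4500000 − (-8.5500000)) = 8.0000000 − (6.4500000)/(15.0000000) = 7.5700000
f(7.5700000) = -0.2451000
x_3 = 7.5700000 − (-0.2451000)·(7.5700000 − 8.0000000) / (-0.2451000 − 6.4500000) = 7.5700000 − (0.1053930)/(-6.6951000) = 7.5857418

7.58574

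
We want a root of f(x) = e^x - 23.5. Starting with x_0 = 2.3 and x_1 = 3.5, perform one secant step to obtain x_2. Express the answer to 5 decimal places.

3.00139

f(2.3) = -13.5258175, f(3.5) = 9.6154520
x_2 = 3.5000000 − 9.6154520·(3.5000000 − 2.3000000) / (9.6154520 − (-13.5258175)) = 3.5000000 − (11.5385424)/(23.1412695) = 3.0013868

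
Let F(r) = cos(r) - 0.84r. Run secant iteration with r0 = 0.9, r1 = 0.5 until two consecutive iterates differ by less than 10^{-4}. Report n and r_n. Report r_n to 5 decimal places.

F(0.9) = -0.1343900, F(0.5) = 0.4575826
r2 = 0.5000000 − 0.4575826·(-0.4000000)/(0.5919726) = 0.8091917;  |Δ| = 0.3091917
F(0.8091917) = 0.0103626
r3 = 0.8091917 − 0.0103626·(0.3091917)/(-0.4472200) = 0.8163560;  |Δ| = 0.0071643
F(0.8163560) = -0.0008581
r4 = 0.8163560 − (-0.0008581)·(0.0071643)/(-0.0112207) = 0.8158081;  |Δ| = 0.0005479
F(0.8158081) = 0.0000012
r5 = 0.8158081 − 0.0000012·(-0.0005479)/(0.0008594) = 0.8158089;  |Δ| = 0.0000008
|r5 − r4| = 0.0000008 < 10^{-4}

n = 5, r_n = 0.81581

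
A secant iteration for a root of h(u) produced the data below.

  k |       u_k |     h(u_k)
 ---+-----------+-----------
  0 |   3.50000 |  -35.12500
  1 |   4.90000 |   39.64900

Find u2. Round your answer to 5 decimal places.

4.15765

u2 = 4.90000 − 39.64900·(4.90000 − 3.50000) / (39.64900 − (-35.12500))
   = 4.90000 − (55.5086000)/(74.7740000) = 4.1576484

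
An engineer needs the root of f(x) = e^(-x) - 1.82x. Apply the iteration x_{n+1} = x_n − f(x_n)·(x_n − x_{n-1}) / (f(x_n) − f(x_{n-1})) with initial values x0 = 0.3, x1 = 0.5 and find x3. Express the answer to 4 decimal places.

f(0.3) = 0.194818, f(0.5) = -0.303469
x2 = 0.500000 − (-0.303469)·(0.500000 − 0.300000) / (-0.303469 − 0.194818) = 0.500000 − (-0.060694)/(-0.498288) = 0.378195
f(0.378195) = -0.003218
x3 = 0.378195 − (-0.003218)·(0.378195 − 0.500000) / (-0.003218 − (-0.303469)) = 0.378195 − (0.000392)/(0.300251) = 0.376890

0.3769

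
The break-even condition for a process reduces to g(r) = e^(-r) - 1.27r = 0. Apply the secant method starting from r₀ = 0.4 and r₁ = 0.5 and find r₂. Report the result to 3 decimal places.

0.485

g(0.4) = 0.16232, g(0.5) = -0.02847
r₂ = 0.50000 − (-0.02847)·(0.50000 − 0.40000) / (-0.02847 − 0.16232) = 0.50000 − (-0.00285)/(-0.19079) = 0.48508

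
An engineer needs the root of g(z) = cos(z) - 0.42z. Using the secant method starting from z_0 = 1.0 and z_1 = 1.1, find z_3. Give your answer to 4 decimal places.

1.0936

g(1.0) = 0.120302, g(1.1) = -0.008404
z_2 = 1.100000 − (-0.008404)·(1.100000 − 1.000000) / (-0.008404 − 0.120302) = 1.100000 − (-0.000840)/(-0.128706) = 1.093470
g(1.093470) = 0.000148
z_3 = 1.093470 − 0.000148·(1.093470 − 1.100000) / (0.000148 − (-0.008404)) = 1.093470 − (-0.000001)/(0.008552) = 1.093583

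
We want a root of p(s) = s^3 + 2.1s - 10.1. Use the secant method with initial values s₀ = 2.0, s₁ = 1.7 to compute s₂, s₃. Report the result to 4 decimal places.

1.8305, 1.8412

p(2.0) = 2.100000, p(1.7) = -1.617000
s₂ = 1.700000 − (-1.617000)·(1.700000 − 2.000000) / (-1.617000 − 2.100000) = 1.700000 − (0.485100)/(-3.717000) = 1.830508
p(1.830508) = -0.122335
s₃ = 1.830508 − (-0.122335)·(1.830508 − 1.700000) / (-0.122335 − (-1.617000)) = 1.830508 − (-0.015966)/(1.494665) = 1.841190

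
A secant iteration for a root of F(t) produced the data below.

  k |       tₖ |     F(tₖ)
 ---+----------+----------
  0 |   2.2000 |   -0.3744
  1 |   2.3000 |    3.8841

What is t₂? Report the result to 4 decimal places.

t₂ = 2.3000 − 3.8841·(2.3000 − 2.2000) / (3.8841 − (-0.3744))
   = 2.3000 − (0.388410)/(4.258500) = 2.208792

2.2088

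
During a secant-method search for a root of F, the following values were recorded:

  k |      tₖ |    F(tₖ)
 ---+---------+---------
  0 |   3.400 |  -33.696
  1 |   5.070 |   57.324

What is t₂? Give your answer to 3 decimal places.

4.018

t₂ = 5.070 − 57.324·(5.070 − 3.400) / (57.324 − (-33.696))
   = 5.070 − (95.73108)/(91.02000) = 4.01824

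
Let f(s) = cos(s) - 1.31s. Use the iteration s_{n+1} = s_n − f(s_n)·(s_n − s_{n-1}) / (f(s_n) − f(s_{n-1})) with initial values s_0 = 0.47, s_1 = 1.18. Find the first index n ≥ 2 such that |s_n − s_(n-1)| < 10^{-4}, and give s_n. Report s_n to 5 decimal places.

n = 5, s_n = 0.62089

f(0.47) = 0.2758683, f(1.18) = -1.1648752
s_2 = 1.1800000 − (-1.1648752)·(0.7100000)/(-1.4407435) = 0.6059482;  |Δ| = 0.5740518
f(0.6059482) = 0.0281703
s_3 = 0.6059482 − 0.0281703·(-0.5740518)/(1.1930455) = 0.6195028;  |Δ| = 0.0135546
f(0.6195028) = 0.0026187
s_4 = 0.6195028 − 0.0026187·(0.0135546)/(-0.0255516) = 0.6208919;  |Δ| = 0.0013891
f(0.6208919) = -0.0000085
s_5 = 0.6208919 − (-0.0000085)·(0.0013891)/(-0.0026271) = 0.6208874;  |Δ| = 0.0000045
|s_5 − s_4| = 0.0000045 < 10^{-4}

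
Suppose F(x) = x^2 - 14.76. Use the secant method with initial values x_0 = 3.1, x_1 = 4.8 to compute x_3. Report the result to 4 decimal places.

3.8318

F(3.1) = -5.150000, F(4.8) = 8.280000
x_2 = 4.800000 − 8.280000·(4.800000 − 3.100000) / (8.280000 − (-5.150000)) = 4.800000 − (14.076000)/(13.430000) = 3.751899
F(3.751899) = -0.683256
x_3 = 3.751899 − (-0.683256)·(3.751899 − 4.800000) / (-0.683256 − 8.280000) = 3.751899 − (0.716121)/(-8.963256) = 3.831794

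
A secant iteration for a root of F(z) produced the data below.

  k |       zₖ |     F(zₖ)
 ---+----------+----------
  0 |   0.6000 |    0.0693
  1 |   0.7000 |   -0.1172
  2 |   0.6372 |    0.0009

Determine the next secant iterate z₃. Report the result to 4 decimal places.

z₃ = 0.6372 − 0.0009·(0.6372 − 0.7000) / (0.0009 − (-0.1172))
   = 0.6372 − (-0.000057)/(0.118100) = 0.637679

0.6377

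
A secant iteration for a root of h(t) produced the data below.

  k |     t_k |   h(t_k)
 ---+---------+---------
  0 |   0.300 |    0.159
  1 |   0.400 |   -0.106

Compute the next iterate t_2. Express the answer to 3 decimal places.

0.360

t_2 = 0.400 − (-0.106)·(0.400 − 0.300) / (-0.106 − 0.159)
   = 0.400 − (-0.01060)/(-0.26500) = 0.36000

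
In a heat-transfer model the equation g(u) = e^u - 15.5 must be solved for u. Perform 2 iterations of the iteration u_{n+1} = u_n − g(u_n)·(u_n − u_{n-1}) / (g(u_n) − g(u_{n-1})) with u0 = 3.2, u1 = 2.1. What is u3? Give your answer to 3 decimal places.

2.795

g(3.2) = 9.03253, g(2.1) = -7.33383
u2 = 2.10000 − (-7.33383)·(2.10000 − 3.20000) / (-7.33383 − 9.03253) = 2.10000 − (8.06721)/(-16.36636) = 2.59291
g(2.59291) = -2.13132
u3 = 2.59291 − (-2.13132)·(2.59291 − 2.10000) / (-2.13132 − (-7.33383)) = 2.59291 − (-1.05056)/(5.20251) = 2.79485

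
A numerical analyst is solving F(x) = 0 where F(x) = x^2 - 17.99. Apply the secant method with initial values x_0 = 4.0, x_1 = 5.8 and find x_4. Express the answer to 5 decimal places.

4.24149

F(4.0) = -1.9900000, F(5.8) = 15.6500000
x_2 = 5.8000000 − 15.6500000·(5.8000000 − 4.0000000) / (15.6500000 − (-1.9900000)) = 5.8000000 − (28.1700000)/(17.6400000) = 4.2030612
F(4.2030612) = -0.3242763
x_3 = 4.2030612 − (-0.3242763)·(4.2030612 − 5.8000000) / (-0.3242763 − 15.6500000) = 4.2030612 − (0.5178495)/(-15.9742763) = 4.2354789
F(4.2354789) = -0.0507182
x_4 = 4.2354789 − (-0.0507182)·(4.2354789 − 4.2030612) / (-0.0507182 − (-0.3242763)) = 4.2354789 − (-0.0016442)/(0.2735582) = 4.2414892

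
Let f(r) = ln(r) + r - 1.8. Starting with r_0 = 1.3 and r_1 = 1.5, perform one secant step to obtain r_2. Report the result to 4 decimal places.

f(1.3) = -0.237636, f(1.5) = 0.105465
r_2 = 1.500000 − 0.105465·(1.500000 − 1.300000) / (0.105465 − (-0.237636)) = 1.500000 − (0.021093)/(0.343101) = 1.438522

1.4385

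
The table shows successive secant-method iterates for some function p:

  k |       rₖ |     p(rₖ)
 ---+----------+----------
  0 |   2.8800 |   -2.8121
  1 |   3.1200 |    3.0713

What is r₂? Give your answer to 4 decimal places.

2.9947

r₂ = 3.1200 − 3.0713·(3.1200 − 2.8800) / (3.0713 − (-2.8121))
   = 3.1200 − (0.737112)/(5.883400) = 2.994713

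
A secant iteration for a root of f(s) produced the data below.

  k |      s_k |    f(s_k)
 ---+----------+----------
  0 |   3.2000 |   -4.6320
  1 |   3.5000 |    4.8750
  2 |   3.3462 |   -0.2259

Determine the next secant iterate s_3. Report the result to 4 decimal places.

3.3530

s_3 = 3.3462 − (-0.2259)·(3.3462 − 3.5000) / (-0.2259 − 4.8750)
   = 3.3462 − (0.034743)/(-5.100900) = 3.353011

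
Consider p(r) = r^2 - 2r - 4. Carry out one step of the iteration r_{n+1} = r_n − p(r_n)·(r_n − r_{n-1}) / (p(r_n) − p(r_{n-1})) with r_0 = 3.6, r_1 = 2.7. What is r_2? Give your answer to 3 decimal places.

3.191

p(3.6) = 1.76000, p(2.7) = -2.11000
r_2 = 2.70000 − (-2.11000)·(2.70000 − 3.60000) / (-2.11000 − 1.76000) = 2.70000 − (1.89900)/(-3.87000) = 3.19070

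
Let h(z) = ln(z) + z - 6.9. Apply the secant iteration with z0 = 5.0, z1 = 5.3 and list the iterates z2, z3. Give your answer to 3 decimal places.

h(5.0) = -0.29056, h(5.3) = 0.06771
z2 = 5.30000 − 0.06771·(5.30000 − 5.00000) / (0.06771 − (-0.29056)) = 5.30000 − (0.02031)/(0.35827) = 5.24331
h(5.24331) = 0.00026
z3 = 5.24331 − 0.00026·(5.24331 − 5.30000) / (0.00026 − 0.06771) = 5.24331 − (-0.00001)/(-0.06745) = 5.24309

5.243, 5.243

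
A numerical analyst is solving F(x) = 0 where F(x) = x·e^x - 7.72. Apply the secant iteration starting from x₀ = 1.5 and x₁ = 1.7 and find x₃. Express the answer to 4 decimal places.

F(1.5) = -0.997466, F(1.7) = 1.585711
x₂ = 1.700000 − 1.585711·(1.700000 − 1.500000) / (1.585711 − (-0.997466)) = 1.700000 − (0.317142)/(2.583177) = 1.577228
F(1.577228) = -0.083826
x₃ = 1.577228 − (-0.083826)·(1.577228 − 1.700000) / (-0.083826 − 1.585711) = 1.577228 − (0.010292)/(-1.669537) = 1.583392

1.5834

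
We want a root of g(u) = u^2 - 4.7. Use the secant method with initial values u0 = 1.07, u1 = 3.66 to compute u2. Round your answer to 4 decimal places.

g(1.07) = -3.555100, g(3.66) = 8.695600
u2 = 3.660000 − 8.695600·(3.660000 − 1.070000) / (8.695600 − (-3.555100)) = 3.660000 − (22.521604)/(12.250700) = 1.821607

1.8216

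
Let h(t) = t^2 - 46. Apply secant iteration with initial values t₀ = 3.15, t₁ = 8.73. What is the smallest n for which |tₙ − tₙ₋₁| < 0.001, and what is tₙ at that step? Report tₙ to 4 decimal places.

h(3.15) = -36.077500, h(8.73) = 30.212900
t₂ = 8.730000 − 30.212900·(5.580000)/(66.290400) = 6.186827;  |Δ| = 2.543173
h(6.186827) = -7.723177
t₃ = 6.186827 − (-7.723177)·(-2.543173)/(-37.936077) = 6.704576;  |Δ| = 0.517749
h(6.704576) = -1.048662
t₄ = 6.704576 − (-1.048662)·(0.517749)/(6.674515) = 6.785922;  |Δ| = 0.081346
h(6.785922) = 0.048734
t₅ = 6.785922 − 0.048734·(0.081346)/(1.097396) = 6.782309;  |Δ| = 0.003612
h(6.782309) = -0.000281
t₆ = 6.782309 − (-0.000281)·(-0.003612)/(-0.049015) = 6.782330;  |Δ| = 0.000021
|t₆ − t₅| = 0.000021 < 0.001

n = 6, tₙ = 6.7823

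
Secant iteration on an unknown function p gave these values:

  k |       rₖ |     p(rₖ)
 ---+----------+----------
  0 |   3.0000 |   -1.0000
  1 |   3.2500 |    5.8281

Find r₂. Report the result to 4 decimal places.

3.0366

r₂ = 3.2500 − 5.8281·(3.2500 − 3.0000) / (5.8281 − (-1.0000))
   = 3.2500 − (1.457025)/(6.828100) = 3.036613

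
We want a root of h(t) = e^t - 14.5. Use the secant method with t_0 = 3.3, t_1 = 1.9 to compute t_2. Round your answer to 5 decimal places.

2.43556

h(3.3) = 12.6126389, h(1.9) = -7.8141056
t_2 = 1.9000000 − (-7.8141056)·(1.9000000 − 3.3000000) / (-7.8141056 − 12.6126389) = 1.9000000 − (10.9397478)/(-20.4267445) = 2.4355600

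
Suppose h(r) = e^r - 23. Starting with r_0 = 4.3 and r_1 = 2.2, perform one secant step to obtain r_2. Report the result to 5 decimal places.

h(4.3) = 50.6997937, h(2.2) = -13.9749865
r_2 = 2.2000000 − (-13.9749865)·(2.2000000 − 4.3000000) / (-13.9749865 − 50.6997937) = 2.2000000 − (29.3474717)/(-64.6747802) = 2.6537699

2.65377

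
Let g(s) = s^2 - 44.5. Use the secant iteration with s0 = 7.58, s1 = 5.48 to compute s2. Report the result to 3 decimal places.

g(7.58) = 12.95640, g(5.48) = -14.46960
s2 = 5.48000 − (-14.46960)·(5.48000 − 7.58000) / (-14.46960 − 12.95640) = 5.48000 − (30.38616)/(-27.42600) = 6.58793

6.588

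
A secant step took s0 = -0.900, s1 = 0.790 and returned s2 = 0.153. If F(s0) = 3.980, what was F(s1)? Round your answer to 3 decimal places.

The secant line through (-0.900, 3.980) and (0.790, F(s1)) crosses zero at s2 = 0.153.
So (-0.900, 3.980), (0.790, F(s1)), (0.153, 0) are collinear:
F(s1) = 3.980 · (0.790 − 0.153) / (-0.900 − 0.153) = 3.980 · (0.63700)/(-1.05300) = -2.40765

-2.408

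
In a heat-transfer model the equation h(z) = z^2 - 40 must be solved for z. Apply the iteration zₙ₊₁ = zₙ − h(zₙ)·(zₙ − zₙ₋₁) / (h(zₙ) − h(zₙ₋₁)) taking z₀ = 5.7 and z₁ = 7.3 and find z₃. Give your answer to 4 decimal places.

6.3212

h(5.7) = -7.510000, h(7.3) = 13.290000
z₂ = 7.300000 − 13.290000·(7.300000 − 5.700000) / (13.290000 − (-7.510000)) = 7.300000 − (21.264000)/(20.800000) = 6.277692
h(6.277692) = -0.590579
z₃ = 6.277692 − (-0.590579)·(6.277692 − 7.300000) / (-0.590579 − 13.290000) = 6.277692 − (0.603754)/(-13.880579) = 6.321189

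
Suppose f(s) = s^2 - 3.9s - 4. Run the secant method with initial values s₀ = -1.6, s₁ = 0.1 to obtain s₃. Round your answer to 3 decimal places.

f(-1.6) = 4.80000, f(0.1) = -4.38000
s₂ = 0.10000 − (-4.38000)·(0.10000 − (-1.60000)) / (-4.38000 − 4.80000) = 0.10000 − (-7.44600)/(-9.18000) = -0.71111
f(-0.71111) = -0.72099
s₃ = -0.71111 − (-0.72099)·(-0.71111 − 0.10000) / (-0.72099 − (-4.38000)) = -0.71111 − (0.58480)/(3.65901) = -0.87094

-0.871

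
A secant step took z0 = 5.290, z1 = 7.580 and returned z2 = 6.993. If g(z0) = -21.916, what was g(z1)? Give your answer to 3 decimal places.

7.554

The secant line through (5.290, -21.916) and (7.580, g(z1)) crosses zero at z2 = 6.993.
So (5.290, -21.916), (7.580, g(z1)), (6.993, 0) are collinear:
g(z1) = -21.916 · (7.580 − 6.993) / (5.290 − 6.993) = -21.916 · (0.58700)/(-1.70300) = 7.55414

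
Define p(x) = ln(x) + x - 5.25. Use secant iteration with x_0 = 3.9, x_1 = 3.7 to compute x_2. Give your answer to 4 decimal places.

p(3.9) = 0.010977, p(3.7) = -0.241667
x_2 = 3.700000 − (-0.241667)·(3.700000 − 3.900000) / (-0.241667 − 0.010977) = 3.700000 − (0.048333)/(-0.252644) = 3.891311

3.8913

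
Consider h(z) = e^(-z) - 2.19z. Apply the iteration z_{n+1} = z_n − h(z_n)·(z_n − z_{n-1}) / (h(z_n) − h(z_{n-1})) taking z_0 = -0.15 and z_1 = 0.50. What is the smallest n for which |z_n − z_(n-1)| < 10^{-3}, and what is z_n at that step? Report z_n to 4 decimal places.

n = 4, z_n = 0.3287

h(-0.15) = 1.490334, h(0.50) = -0.488469
z_2 = 0.500000 − (-0.488469)·(0.650000)/(-1.978804) = 0.339547;  |Δ| = 0.160453
h(0.339547) = -0.031515
z_3 = 0.339547 − (-0.031515)·(-0.160453)/(0.456954) = 0.328481;  |Δ| = 0.011066
h(0.328481) = 0.000643
z_4 = 0.328481 − 0.000643·(-0.011066)/(0.032158) = 0.328702;  |Δ| = 0.000221
|z_4 − z_3| = 0.000221 < 10^{-3}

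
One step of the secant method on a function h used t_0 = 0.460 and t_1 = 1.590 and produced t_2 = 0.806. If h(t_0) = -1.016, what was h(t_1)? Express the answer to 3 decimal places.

2.302

The secant line through (0.460, -1.016) and (1.590, h(t_1)) crosses zero at t_2 = 0.806.
So (0.460, -1.016), (1.590, h(t_1)), (0.806, 0) are collinear:
h(t_1) = -1.016 · (1.590 − 0.806) / (0.460 − 0.806) = -1.016 · (0.78400)/(-0.34600) = 2.30215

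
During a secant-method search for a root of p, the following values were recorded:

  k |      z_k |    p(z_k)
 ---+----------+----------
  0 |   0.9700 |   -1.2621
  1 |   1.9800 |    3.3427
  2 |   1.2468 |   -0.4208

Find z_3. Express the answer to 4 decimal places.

1.3288

z_3 = 1.2468 − (-0.4208)·(1.2468 − 1.9800) / (-0.4208 − 3.3427)
   = 1.2468 − (0.308531)/(-3.763500) = 1.328780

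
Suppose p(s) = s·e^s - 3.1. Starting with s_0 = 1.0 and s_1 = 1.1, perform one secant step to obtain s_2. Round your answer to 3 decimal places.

1.065

p(1.0) = -0.38172, p(1.1) = 0.20458
s_2 = 1.10000 − 0.20458·(1.10000 − 1.00000) / (0.20458 − (-0.38172)) = 1.10000 − (0.02046)/(0.58630) = 1.06511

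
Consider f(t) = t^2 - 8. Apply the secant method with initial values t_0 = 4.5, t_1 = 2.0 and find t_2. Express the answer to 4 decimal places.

f(4.5) = 12.250000, f(2.0) = -4.000000
t_2 = 2.000000 − (-4.000000)·(2.000000 − 4.500000) / (-4.000000 − 12.250000) = 2.000000 − (10.000000)/(-16.250000) = 2.615385

2.6154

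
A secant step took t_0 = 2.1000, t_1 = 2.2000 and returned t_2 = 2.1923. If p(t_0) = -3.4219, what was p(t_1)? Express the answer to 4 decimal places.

0.2855

The secant line through (2.1000, -3.4219) and (2.2000, p(t_1)) crosses zero at t_2 = 2.1923.
So (2.1000, -3.4219), (2.2000, p(t_1)), (2.1923, 0) are collinear:
p(t_1) = -3.4219 · (2.2000 − 2.1923) / (2.1000 − 2.1923) = -3.4219 · (0.007700)/(-0.092300) = 0.285467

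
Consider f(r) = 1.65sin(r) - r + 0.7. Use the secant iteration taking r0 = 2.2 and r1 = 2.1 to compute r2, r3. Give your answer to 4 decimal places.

f(2.2) = -0.165981, f(2.1) = 0.024295
r2 = 2.100000 − 0.024295·(2.100000 − 2.200000) / (0.024295 − (-0.165981)) = 2.100000 − (-0.002430)/(0.190276) = 2.112769
f(2.112769) = 0.000775
r3 = 2.112769 − 0.000775·(2.112769 − 2.100000) / (0.000775 − 0.024295) = 2.112769 − (0.000010)/(-0.023520) = 2.113189

2.1128, 2.1132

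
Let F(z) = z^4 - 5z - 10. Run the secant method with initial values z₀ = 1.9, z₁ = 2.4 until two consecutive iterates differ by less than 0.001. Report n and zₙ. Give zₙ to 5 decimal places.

F(1.9) = -6.4679000, F(2.4) = 11.1776000
z₂ = 2.4000000 − 11.1776000·(0.5000000)/(17.6455000) = 2.0832734;  |Δ| = 0.3167266
F(2.0832734) = -1.5805248
z₃ = 2.0832734 − (-1.5805248)·(-0.3167266)/(-12.7581248) = 2.1225107;  |Δ| = 0.0392373
F(2.1225107) = -0.3170645
z₄ = 2.1225107 − (-0.3170645)·(0.0392373)/(1.2634603) = 2.1323572;  |Δ| = 0.0098466
F(2.1323572) = 0.0129440
z₅ = 2.1323572 − 0.0129440·(0.0098466)/(0.3300085) = 2.1319710;  |Δ| = 0.0003862
|z₅ − z₄| = 0.0003862 < 0.001

n = 5, zₙ = 2.13197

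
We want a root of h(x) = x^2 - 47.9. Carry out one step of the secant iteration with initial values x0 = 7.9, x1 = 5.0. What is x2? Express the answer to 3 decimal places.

6.775

h(7.9) = 14.51000, h(5.0) = -22.90000
x2 = 5.00000 − (-22.90000)·(5.00000 − 7.90000) / (-22.90000 − 14.51000) = 5.00000 − (66.41000)/(-37.41000) = 6.77519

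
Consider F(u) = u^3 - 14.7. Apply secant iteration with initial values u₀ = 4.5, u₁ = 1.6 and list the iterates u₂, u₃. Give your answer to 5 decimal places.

F(4.5) = 76.4250000, F(1.6) = -10.6040000
u₂ = 1.6000000 − (-10.6040000)·(1.6000000 − 4.5000000) / (-10.6040000 − 76.4250000) = 1.6000000 − (30.7516000)/(-87.0290000) = 1.9533489
F(1.9533489) = -7.2468570
u₃ = 1.9533489 − (-7.2468570)·(1.9533489 − 1.6000000) / (-7.2468570 − (-10.6040000)) = 1.9533489 − (-2.5606688)/(3.3571430) = 2.7161013

1.95335, 2.71610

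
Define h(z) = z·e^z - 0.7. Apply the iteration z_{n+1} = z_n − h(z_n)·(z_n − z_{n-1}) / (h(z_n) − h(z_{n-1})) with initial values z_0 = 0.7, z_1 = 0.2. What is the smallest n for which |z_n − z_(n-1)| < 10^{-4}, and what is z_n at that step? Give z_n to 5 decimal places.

h(0.7) = 0.7096269, h(0.2) = -0.4557194
z_2 = 0.2000000 − (-0.4557194)·(-0.5000000)/(-1.1653463) = 0.3955296;  |Δ| = 0.1955296
h(0.3955296) = -0.1125711
z_3 = 0.3955296 − (-0.1125711)·(0.1955296)/(0.3431484) = 0.4596738;  |Δ| = 0.0641442
h(0.4596738) = 0.0279198
z_4 = 0.4596738 − 0.0279198·(0.0641442)/(0.1404909) = 0.4469264;  |Δ| = 0.0127474
h(0.4469264) = -0.0012309
z_5 = 0.4469264 − (-0.0012309)·(-0.0127474)/(-0.0291508) = 0.4474647;  |Δ| = 0.0005383
h(0.4474647) = -0.0000127
z_6 = 0.4474647 − (-0.0000127)·(0.0005383)/(0.0012183) = 0.4474703;  |Δ| = 0.0000056
|z_6 − z_5| = 0.0000056 < 10^{-4}

n = 6, z_n = 0.44747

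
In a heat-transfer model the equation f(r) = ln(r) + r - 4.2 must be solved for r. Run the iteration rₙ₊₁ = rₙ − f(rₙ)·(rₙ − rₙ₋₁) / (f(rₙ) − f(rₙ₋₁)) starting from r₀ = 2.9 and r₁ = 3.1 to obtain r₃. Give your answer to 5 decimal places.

f(2.9) = -0.2352893, f(3.1) = 0.0314021
r₂ = 3.1000000 − 0.0314021·(3.1000000 − 2.9000000) / (0.0314021 − (-0.2352893)) = 3.1000000 − (0.0062804)/(0.2666914) = 3.0764506
f(3.0764506) = 0.0002271
r₃ = 3.0764506 − 0.0002271·(3.0764506 − 3.1000000) / (0.0002271 − 0.0314021) = 3.0764506 − (-0.0000053)/(-0.0311750) = 3.0762790

3.07628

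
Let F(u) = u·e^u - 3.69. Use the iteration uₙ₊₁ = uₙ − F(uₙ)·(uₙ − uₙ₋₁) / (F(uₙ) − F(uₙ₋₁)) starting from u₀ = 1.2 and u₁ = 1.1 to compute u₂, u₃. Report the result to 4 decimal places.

F(1.2) = 0.294140, F(1.1) = -0.385417
u₂ = 1.100000 − (-0.385417)·(1.100000 − 1.200000) / (-0.385417 − 0.294140) = 1.100000 − (0.038542)/(-0.679558) = 1.156716
F(1.156716) = -0.012251
u₃ = 1.156716 − (-0.012251)·(1.156716 − 1.100000) / (-0.012251 − (-0.385417)) = 1.156716 − (-0.000695)/(0.373166) = 1.158578

1.1567, 1.1586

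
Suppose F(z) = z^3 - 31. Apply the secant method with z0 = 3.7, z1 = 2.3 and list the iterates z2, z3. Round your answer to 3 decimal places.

F(3.7) = 19.65300, F(2.3) = -18.83300
z2 = 2.30000 − (-18.83300)·(2.30000 − 3.70000) / (-18.83300 − 19.65300) = 2.30000 − (26.36620)/(-38.48600) = 2.98509
F(2.98509) = -4.40069
z3 = 2.98509 − (-4.40069)·(2.98509 − 2.30000) / (-4.40069 − (-18.83300)) = 2.98509 − (-3.01485)/(14.43231) = 3.19398

2.985, 3.194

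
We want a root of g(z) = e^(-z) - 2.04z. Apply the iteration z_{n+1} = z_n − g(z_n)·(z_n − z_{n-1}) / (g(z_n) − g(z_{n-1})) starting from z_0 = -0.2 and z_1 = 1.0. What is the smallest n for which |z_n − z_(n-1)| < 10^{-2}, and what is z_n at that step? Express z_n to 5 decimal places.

n = 4, z_n = 0.34663

g(-0.2) = 1.6294028, g(1.0) = -1.6721206
z_2 = 1.0000000 − (-1.6721206)·(1.2000000)/(-3.3015233) = 0.3922367;  |Δ| = 0.6077633
g(0.3922367) = -0.1246187
z_3 = 0.3922367 − (-0.1246187)·(-0.6077633)/(1.5475019) = 0.3432942;  |Δ| = 0.0489425
g(0.3432942) = 0.0091094
z_4 = 0.3432942 − 0.0091094·(-0.0489425)/(0.1337281) = 0.3466281;  |Δ| = 0.0033339
|z_4 − z_3| = 0.0033339 < 10^{-2}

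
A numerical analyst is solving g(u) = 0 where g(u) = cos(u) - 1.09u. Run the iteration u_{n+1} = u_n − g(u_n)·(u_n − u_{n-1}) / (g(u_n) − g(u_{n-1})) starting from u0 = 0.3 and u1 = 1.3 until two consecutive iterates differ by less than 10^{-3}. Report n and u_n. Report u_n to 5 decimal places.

g(0.3) = 0.6283365, g(1.3) = -1.1495012
u2 = 1.3000000 − (-1.1495012)·(1.0000000)/(-1.7778377) = 0.6534274;  |Δ| = 0.6465726
g(0.6534274) = 0.0817691
u3 = 0.6534274 − 0.0817691·(-0.6465726)/(1.2312703) = 0.6963665;  |Δ| = 0.0429391
g(0.6963665) = 0.0081384
u4 = 0.6963665 − 0.0081384·(0.0429391)/(-0.0736307) = 0.7011126;  |Δ| = 0.0047461
g(0.7011126) = -0.0000877
u5 = 0.7011126 − (-0.0000877)·(0.0047461)/(-0.0082262) = 0.7010620;  |Δ| = 0.0000506
|u5 − u4| = 0.0000506 < 10^{-3}

n = 5, u_n = 0.70106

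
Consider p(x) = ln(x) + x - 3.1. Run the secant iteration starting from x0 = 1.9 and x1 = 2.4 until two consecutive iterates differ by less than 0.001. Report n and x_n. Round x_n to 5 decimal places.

n = 4, x_n = 2.27710

p(1.9) = -0.5581461, p(2.4) = 0.1754687
x2 = 2.4000000 − 0.1754687·(0.5000000)/(0.7336149) = 2.2804081;  |Δ| = 0.1195919
p(2.2804081) = 0.0047626
x3 = 2.2804081 − 0.0047626·(-0.1195919)/(-0.1707062) = 2.2770716;  |Δ| = 0.0033365
p(2.2770716) = -0.0000381
x4 = 2.2770716 − (-0.0000381)·(-0.0033365)/(-0.0048007) = 2.2770981;  |Δ| = 0.0000265
|x4 − x3| = 0.0000265 < 0.001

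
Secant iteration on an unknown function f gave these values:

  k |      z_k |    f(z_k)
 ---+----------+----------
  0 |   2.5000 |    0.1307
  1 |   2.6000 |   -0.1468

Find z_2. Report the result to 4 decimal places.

2.5471

z_2 = 2.6000 − (-0.1468)·(2.6000 − 2.5000) / (-0.1468 − 0.1307)
   = 2.6000 − (-0.014680)/(-0.277500) = 2.547099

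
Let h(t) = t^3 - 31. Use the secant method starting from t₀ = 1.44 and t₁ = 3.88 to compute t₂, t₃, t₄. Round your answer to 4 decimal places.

2.6733, 3.0385, 3.1588

h(1.44) = -28.014016, h(3.88) = 27.411072
t₂ = 3.880000 − 27.411072·(3.880000 − 1.440000) / (27.411072 − (-28.014016)) = 3.880000 − (66.883016)/(55.425088) = 2.673272
h(2.673272) = -11.895778
t₃ = 2.673272 − (-11.895778)·(2.673272 − 3.880000) / (-11.895778 − 27.411072) = 2.673272 − (14.354970)/(-39.306850) = 3.038475
h(3.038475) = -2.947807
t₄ = 3.038475 − (-2.947807)·(3.038475 − 2.673272) / (-2.947807 − (-11.895778)) = 3.038475 − (-1.076547)/(8.947971) = 3.158786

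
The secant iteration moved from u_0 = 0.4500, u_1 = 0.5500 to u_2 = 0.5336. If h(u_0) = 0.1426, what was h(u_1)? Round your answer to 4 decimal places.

-0.0280

The secant line through (0.4500, 0.1426) and (0.5500, h(u_1)) crosses zero at u_2 = 0.5336.
So (0.4500, 0.1426), (0.5500, h(u_1)), (0.5336, 0) are collinear:
h(u_1) = 0.1426 · (0.5500 − 0.5336) / (0.4500 − 0.5336) = 0.1426 · (0.016400)/(-0.083600) = -0.027974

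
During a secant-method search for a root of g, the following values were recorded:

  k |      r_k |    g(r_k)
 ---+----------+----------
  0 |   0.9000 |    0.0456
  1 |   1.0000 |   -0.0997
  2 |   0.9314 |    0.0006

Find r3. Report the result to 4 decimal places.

0.9318

r3 = 0.9314 − 0.0006·(0.9314 − 1.0000) / (0.0006 − (-0.0997))
   = 0.9314 − (-0.000041)/(0.100300) = 0.931810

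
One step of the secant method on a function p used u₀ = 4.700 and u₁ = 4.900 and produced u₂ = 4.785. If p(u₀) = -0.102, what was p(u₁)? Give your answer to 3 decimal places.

The secant line through (4.700, -0.102) and (4.900, p(u₁)) crosses zero at u₂ = 4.785.
So (4.700, -0.102), (4.900, p(u₁)), (4.785, 0) are collinear:
p(u₁) = -0.102 · (4.900 − 4.785) / (4.700 − 4.785) = -0.102 · (0.11500)/(-0.08500) = 0.13800

0.138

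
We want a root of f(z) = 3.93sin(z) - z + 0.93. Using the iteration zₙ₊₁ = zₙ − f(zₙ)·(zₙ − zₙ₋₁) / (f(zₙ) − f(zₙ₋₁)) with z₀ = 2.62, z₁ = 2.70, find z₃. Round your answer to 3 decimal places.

f(2.62) = 0.26817, f(2.70) = -0.09040
z₂ = 2.70000 − (-0.09040)·(2.70000 − 2.62000) / (-0.09040 − 0.26817) = 2.70000 − (-0.00723)/(-0.35857) = 2.67983
f(2.67983) = 0.00108
z₃ = 2.67983 − 0.00108·(2.67983 − 2.70000) / (0.00108 − (-0.09040)) = 2.67983 − (-0.00002)/(0.09148) = 2.68007

2.680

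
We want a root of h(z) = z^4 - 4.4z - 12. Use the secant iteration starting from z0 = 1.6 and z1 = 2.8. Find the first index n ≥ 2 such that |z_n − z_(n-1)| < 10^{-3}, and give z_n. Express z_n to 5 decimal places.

n = 7, z_n = 2.15261

h(1.6) = -12.4864000, h(2.8) = 37.1456000
z2 = 2.8000000 − 37.1456000·(1.2000000)/(49.6320000) = 1.9018956;  |Δ| = 0.8981044
h(1.9018956) = -7.2841562
z3 = 1.9018956 − (-7.2841562)·(-0.8981044)/(-44.4297562) = 2.0491377;  |Δ| = 0.1472422
h(2.0491377) = -3.3848960
z4 = 2.0491377 − (-3.3848960)·(0.1472422)/(3.8992602) = 2.1769567;  |Δ| = 0.1278190
h(2.1769567) = 0.8808416
z5 = 2.1769567 − 0.8808416·(0.1278190)/(4.2657376) = 2.1505630;  |Δ| = 0.0263936
h(2.1505630) = -0.0725794
z6 = 2.1505630 − (-0.0725794)·(-0.0263936)/(-0.9534210) = 2.1525723;  |Δ| = 0.0020092
h(2.1525723) = -0.0013716
z7 = 2.1525723 − (-0.0013716)·(0.0020092)/(0.0712078) = 2.1526110;  |Δ| = 0.0000387
|z7 − z6| = 0.0000387 < 10^{-3}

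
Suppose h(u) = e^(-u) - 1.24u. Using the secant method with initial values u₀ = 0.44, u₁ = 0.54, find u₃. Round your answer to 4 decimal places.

h(0.44) = 0.098436, h(0.54) = -0.086852
u₂ = 0.540000 − (-0.086852)·(0.540000 − 0.440000) / (-0.086852 − 0.098436) = 0.540000 − (-0.008685)/(-0.185288) = 0.493126
h(0.493126) = -0.000762
u₃ = 0.493126 − (-0.000762)·(0.493126 − 0.540000) / (-0.000762 − (-0.086852)) = 0.493126 − (0.000036)/(0.086090) = 0.492711

0.4927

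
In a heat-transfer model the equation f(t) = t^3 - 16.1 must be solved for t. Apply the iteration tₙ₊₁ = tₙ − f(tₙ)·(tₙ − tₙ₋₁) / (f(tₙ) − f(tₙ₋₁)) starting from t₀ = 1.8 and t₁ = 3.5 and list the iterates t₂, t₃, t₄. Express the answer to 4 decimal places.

f(1.8) = -10.268000, f(3.5) = 26.775000
t₂ = 3.500000 − 26.775000·(3.500000 − 1.800000) / (26.775000 − (-10.268000)) = 3.500000 − (45.517500)/(37.043000) = 2.271225
f(2.271225) = -4.383965
t₃ = 2.271225 − (-4.383965)·(2.271225 − 3.500000) / (-4.383965 − 26.775000) = 2.271225 − (5.386905)/(-31.158965) = 2.444110
f(2.444110) = -1.499686
t₄ = 2.444110 − (-1.499686)·(2.444110 − 2.271225) / (-1.499686 − (-4.383965)) = 2.444110 − (-0.259273)/(2.884279) = 2.534002

2.2712, 2.4441, 2.5340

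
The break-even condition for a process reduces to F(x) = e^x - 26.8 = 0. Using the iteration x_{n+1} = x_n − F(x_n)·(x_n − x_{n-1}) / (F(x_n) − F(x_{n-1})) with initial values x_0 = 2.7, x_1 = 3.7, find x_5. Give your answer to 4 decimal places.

F(2.7) = -11.920268, F(3.7) = 13.647304
x_2 = 3.700000 − 13.647304·(3.700000 − 2.700000) / (13.647304 − (-11.920268)) = 3.700000 − (13.647304)/(25.567573) = 3.166226
F(3.166226) = -3.082195
x_3 = 3.166226 − (-3.082195)·(3.166226 − 3.700000) / (-3.082195 − 13.647304) = 3.166226 − (1.645195)/(-16.729499) = 3.264567
F(3.264567) = -0.631222
x_4 = 3.264567 − (-0.631222)·(3.264567 − 3.166226) / (-0.631222 − (-3.082195)) = 3.264567 − (-0.062075)/(2.450973) = 3.289894
F(3.289894) = 0.040010
x_5 = 3.289894 − 0.040010·(3.289894 − 3.264567) / (0.040010 − (-0.631222)) = 3.289894 − (0.001013)/(0.671232) = 3.288384

3.2884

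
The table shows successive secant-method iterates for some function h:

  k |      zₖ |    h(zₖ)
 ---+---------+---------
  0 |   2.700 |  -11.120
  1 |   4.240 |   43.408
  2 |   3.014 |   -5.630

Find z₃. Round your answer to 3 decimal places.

3.155

z₃ = 3.014 − (-5.630)·(3.014 − 4.240) / (-5.630 − 43.408)
   = 3.014 − (6.90238)/(-49.03800) = 3.15476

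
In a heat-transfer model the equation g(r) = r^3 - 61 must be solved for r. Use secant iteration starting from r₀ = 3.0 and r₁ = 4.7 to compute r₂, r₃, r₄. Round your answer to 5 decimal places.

3.75238, 3.90413, 3.93807

g(3.0) = -34.0000000, g(4.7) = 42.8230000
r₂ = 4.7000000 − 42.8230000·(4.7000000 − 3.0000000) / (42.8230000 − (-34.0000000)) = 4.7000000 − (72.7991000)/(76.8230000) = 3.7523788
g(3.7523788) = -8.1652038
r₃ = 3.7523788 − (-8.1652038)·(3.7523788 − 4.7000000) / (-8.1652038 − 42.8230000) = 3.7523788 − (7.7375199)/(-50.9882038) = 3.9041300
g(3.9041300) = -1.4923475
r₄ = 3.9041300 − (-1.4923475)·(3.9041300 − 3.7523788) / (-1.4923475 − (-8.1652038)) = 3.9041300 − (-0.2264655)/(6.6728563) = 3.9380683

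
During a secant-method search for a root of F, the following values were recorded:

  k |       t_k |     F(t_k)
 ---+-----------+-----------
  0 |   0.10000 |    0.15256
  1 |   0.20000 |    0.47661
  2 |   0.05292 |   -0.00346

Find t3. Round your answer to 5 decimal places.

t3 = 0.05292 − (-0.00346)·(0.05292 − 0.20000) / (-0.00346 − 0.47661)
   = 0.05292 − (0.0005089)/(-0.4800700) = 0.0539800

0.05398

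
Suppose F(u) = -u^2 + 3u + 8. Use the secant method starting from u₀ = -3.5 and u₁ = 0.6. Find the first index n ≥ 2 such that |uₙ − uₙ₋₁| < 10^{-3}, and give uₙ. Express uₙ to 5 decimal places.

n = 7, uₙ = -1.70156

F(-3.5) = -14.7500000, F(0.6) = 9.4400000
u₂ = 0.6000000 − 9.4400000·(4.1000000)/(24.1900000) = -1.0000000;  |Δ| = 1.6000000
F(-1.0000000) = 4.0000000
u₃ = -1.0000000 − 4.0000000·(-1.6000000)/(-5.4400000) = -2.1764706;  |Δ| = 1.1764706
F(-2.1764706) = -3.2664360
u₄ = -2.1764706 − (-3.2664360)·(-1.1764706)/(-7.2664360) = -1.6476190;  |Δ| = 0.5288515
F(-1.6476190) = 0.3424943
u₅ = -1.6476190 − 0.3424943·(0.5288515)/(3.6089303) = -1.6978081;  |Δ| = 0.0501890
F(-1.6978081) = 0.0240236
u₆ = -1.6978081 − 0.0240236·(-0.0501890)/(-0.3184707) = -1.7015940;  |Δ| = 0.0037860
F(-1.7015940) = -0.0002043
u₇ = -1.7015940 − (-0.0002043)·(-0.0037860)/(-0.0242279) = -1.7015621;  |Δ| = 0.0000319
|u₇ − u₆| = 0.0000319 < 10^{-3}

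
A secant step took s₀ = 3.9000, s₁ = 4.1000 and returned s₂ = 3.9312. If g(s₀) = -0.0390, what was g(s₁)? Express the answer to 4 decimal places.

0.2110

The secant line through (3.9000, -0.0390) and (4.1000, g(s₁)) crosses zero at s₂ = 3.9312.
So (3.9000, -0.0390), (4.1000, g(s₁)), (3.9312, 0) are collinear:
g(s₁) = -0.0390 · (4.1000 − 3.9312) / (3.9000 − 3.9312) = -0.0390 · (0.168800)/(-0.031200) = 0.211000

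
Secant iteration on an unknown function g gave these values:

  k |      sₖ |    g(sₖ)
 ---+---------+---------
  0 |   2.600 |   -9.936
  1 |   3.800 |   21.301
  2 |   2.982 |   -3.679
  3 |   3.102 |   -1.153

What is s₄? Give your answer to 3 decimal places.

s₄ = 3.102 − (-1.153)·(3.102 − 2.982) / (-1.153 − (-3.679))
   = 3.102 − (-0.13836)/(2.52600) = 3.15677

3.157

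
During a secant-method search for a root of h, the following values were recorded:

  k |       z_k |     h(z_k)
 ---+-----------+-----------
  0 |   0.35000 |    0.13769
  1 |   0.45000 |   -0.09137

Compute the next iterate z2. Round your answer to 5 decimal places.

0.41011

z2 = 0.45000 − (-0.09137)·(0.45000 − 0.35000) / (-0.09137 − 0.13769)
   = 0.45000 − (-0.0091370)/(-0.2290600) = 0.4101109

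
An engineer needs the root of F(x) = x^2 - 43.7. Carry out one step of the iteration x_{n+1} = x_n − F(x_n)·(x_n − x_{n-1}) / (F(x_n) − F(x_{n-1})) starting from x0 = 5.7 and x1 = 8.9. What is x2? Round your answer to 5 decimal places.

6.46781

F(5.7) = -11.2100000, F(8.9) = 35.5100000
x2 = 8.9000000 − 35.5100000·(8.9000000 − 5.7000000) / (35.5100000 − (-11.2100000)) = 8.9000000 − (113.6320000)/(46.7200000) = 6.4678082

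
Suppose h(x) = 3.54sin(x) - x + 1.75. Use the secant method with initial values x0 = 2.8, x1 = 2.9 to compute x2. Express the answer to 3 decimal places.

2.831

h(2.8) = 0.13586, h(2.9) = -0.30306
x2 = 2.90000 − (-0.30306)·(2.90000 − 2.80000) / (-0.30306 − 0.13586) = 2.90000 − (-0.03031)/(-0.43892) = 2.83095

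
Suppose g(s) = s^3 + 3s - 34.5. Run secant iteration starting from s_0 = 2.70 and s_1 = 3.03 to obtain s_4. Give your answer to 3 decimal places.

2.949

g(2.70) = -6.71700, g(3.03) = 2.40813
s_2 = 3.03000 − 2.40813·(3.03000 − 2.70000) / (2.40813 − (-6.71700)) = 3.03000 − (0.79468)/(9.12513) = 2.94291
g(2.94291) = -0.18347
s_3 = 2.94291 − (-0.18347)·(2.94291 − 3.03000) / (-0.18347 − 2.40813) = 2.94291 − (0.01598)/(-2.59160) = 2.94908
g(2.94908) = -0.00445
s_4 = 2.94908 − (-0.00445)·(2.94908 − 2.94291) / (-0.00445 − (-0.18347)) = 2.94908 − (-0.00003)/(0.17902) = 2.94923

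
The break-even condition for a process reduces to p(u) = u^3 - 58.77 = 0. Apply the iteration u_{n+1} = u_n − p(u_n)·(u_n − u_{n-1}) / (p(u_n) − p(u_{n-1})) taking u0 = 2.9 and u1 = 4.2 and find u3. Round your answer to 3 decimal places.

3.881

p(2.9) = -34.38100, p(4.2) = 15.31800
u2 = 4.20000 − 15.31800·(4.20000 − 2.90000) / (15.31800 − (-34.38100)) = 4.20000 − (19.91340)/(49.69900) = 3.79932
p(3.79932) = -3.92746
u3 = 3.79932 − (-3.92746)·(3.79932 − 4.20000) / (-3.92746 − 15.31800) = 3.79932 − (1.57365)/(-19.24546) = 3.88109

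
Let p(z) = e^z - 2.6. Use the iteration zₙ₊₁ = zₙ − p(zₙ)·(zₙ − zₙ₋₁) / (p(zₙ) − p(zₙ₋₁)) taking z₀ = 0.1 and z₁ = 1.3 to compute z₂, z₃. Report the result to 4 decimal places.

p(0.1) = -1.494829, p(1.3) = 1.069297
z₂ = 1.300000 − 1.069297·(1.300000 − 0.100000) / (1.069297 − (-1.494829)) = 1.300000 − (1.283156)/(2.564126) = 0.799574
p(0.799574) = -0.375408
z₃ = 0.799574 − (-0.375408)·(0.799574 − 1.300000) / (-0.375408 − 1.069297) = 0.799574 − (0.187864)/(-1.444704) = 0.929610

0.7996, 0.9296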